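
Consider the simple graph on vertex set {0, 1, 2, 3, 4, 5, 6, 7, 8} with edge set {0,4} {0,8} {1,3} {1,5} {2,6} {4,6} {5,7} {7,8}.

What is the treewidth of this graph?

1

A width-1 tree decomposition is:
Bags: B1 = {1, 3}  B2 = {1, 5}  B3 = {5, 7}  B4 = {7, 8}  B5 = {0, 8}  B6 = {0, 4}  B7 = {4, 6}  B8 = {2, 6}
Tree: B1–B2, B2–B3, B3–B4, B4–B5, B5–B6, B6–B7, B7–B8
The largest bag has 2 vertices, giving width 1; this decomposition certifies tw(G) ≤ 1. Any graph with an edge has treewidth ≥ 1, and G has the edge 3–1. Therefore the treewidth is 1.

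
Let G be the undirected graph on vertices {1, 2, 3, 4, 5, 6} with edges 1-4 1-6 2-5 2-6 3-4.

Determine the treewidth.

1

A width-1 tree decomposition is:
Bags: B1 = {2, 5}  B2 = {2, 6}  B3 = {1, 6}  B4 = {1, 4}  B5 = {3, 4}
Tree: B1–B2, B2–B3, B3–B4, B4–B5
Every bag has size at most 2, so the width is 2 − 1 = 1 and tw(G) ≤ 1. Any graph with an edge has treewidth ≥ 1, and G has the edge 5–2. Combining the bounds, tw(G) = 1.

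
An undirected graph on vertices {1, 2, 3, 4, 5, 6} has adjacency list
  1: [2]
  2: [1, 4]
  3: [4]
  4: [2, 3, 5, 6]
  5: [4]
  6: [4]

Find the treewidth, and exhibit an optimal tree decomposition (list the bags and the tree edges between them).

Treewidth 1.
One optimal decomposition is:
Bags: B1 = {1, 2}  B2 = {2, 4}  B3 = {4, 6}  B4 = {3, 4}  B5 = {4, 5}
Tree: B1–B2, B2–B3, B3–B4, B4–B5

Each bag holds 2 vertices, so the decomposition has width 1, which upper-bounds the treewidth. G has an edge, so its treewidth is at least 1. The upper and lower bounds meet at 1, so that is the treewidth.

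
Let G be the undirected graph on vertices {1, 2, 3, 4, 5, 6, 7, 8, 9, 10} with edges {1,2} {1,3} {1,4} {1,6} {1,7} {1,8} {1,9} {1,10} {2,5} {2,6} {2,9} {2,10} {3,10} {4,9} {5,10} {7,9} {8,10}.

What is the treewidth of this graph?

2

A width-2 tree decomposition is:
Bags: B1 = {1, 4, 9}  B2 = {1, 2, 9}  B3 = {1, 2, 6}  B4 = {1, 2, 10}  B5 = {2, 5, 10}  B6 = {1, 8, 10}  B7 = {1, 7, 9}  B8 = {1, 3, 10}
Tree: B1–B2, B2–B3, B3–B4, B4–B5, B4–B6, B1–B7, B6–B8
Every bag has size at most 3, so the width is 3 − 1 = 2 and tw(G) ≤ 2. On the other hand G contains the 3-clique {1, 2, 9}. A clique must lie in a single bag of any decomposition, so no decomposition can have width below 2. The upper and lower bounds meet at 2, so that is the treewidth.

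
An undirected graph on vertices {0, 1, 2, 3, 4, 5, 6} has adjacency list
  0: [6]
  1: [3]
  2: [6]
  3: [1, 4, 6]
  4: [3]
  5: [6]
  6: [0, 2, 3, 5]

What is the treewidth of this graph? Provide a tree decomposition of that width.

Treewidth 1.
One such decomposition:
Bags: B1 = {3, 6}  B2 = {3, 4}  B3 = {2, 6}  B4 = {5, 6}  B5 = {1, 3}  B6 = {0, 6}
Tree: B1–B2, B1–B3, B1–B4, B2–B5, B4–B6

Every bag has size at most 2, so the width is 2 − 1 = 1 and tw(G) ≤ 1. Since G has at least one edge (e.g. 3–6), it is not an edgeless graph, so tw(G) ≥ 1. The upper and lower bounds meet at 1, so that is the treewidth.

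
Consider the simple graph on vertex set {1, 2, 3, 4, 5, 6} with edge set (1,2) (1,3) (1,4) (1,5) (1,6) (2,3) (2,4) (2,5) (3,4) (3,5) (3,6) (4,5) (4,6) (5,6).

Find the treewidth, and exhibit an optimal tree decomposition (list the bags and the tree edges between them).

The largest bag has 5 vertices, giving width 4; this decomposition certifies tw(G) ≤ 4. On the other hand G contains the 5-clique {1, 2, 3, 4, 5}. A clique must lie in a single bag of any decomposition, so no decomposition can have width below 4. Therefore the treewidth is 4.

Treewidth 4.
One optimal decomposition is:
Bags: B1 = {1, 3, 4, 5, 6}  B2 = {1, 2, 3, 4, 5}
Tree: B1–B2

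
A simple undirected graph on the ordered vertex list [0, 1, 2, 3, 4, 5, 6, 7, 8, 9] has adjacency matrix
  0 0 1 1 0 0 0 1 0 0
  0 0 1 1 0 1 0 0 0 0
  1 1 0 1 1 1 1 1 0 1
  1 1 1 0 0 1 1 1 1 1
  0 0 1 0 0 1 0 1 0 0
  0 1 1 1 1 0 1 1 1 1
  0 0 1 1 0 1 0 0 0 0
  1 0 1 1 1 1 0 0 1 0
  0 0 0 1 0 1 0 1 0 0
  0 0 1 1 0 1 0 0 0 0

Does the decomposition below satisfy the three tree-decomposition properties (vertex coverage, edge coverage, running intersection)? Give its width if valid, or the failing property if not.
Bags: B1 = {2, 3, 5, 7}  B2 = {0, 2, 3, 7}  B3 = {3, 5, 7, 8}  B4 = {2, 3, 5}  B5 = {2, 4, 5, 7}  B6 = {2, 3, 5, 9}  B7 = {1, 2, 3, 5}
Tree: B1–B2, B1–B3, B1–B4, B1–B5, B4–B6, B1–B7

A tree decomposition must satisfy three properties: every vertex lies in some bag; for every edge, both endpoints lie together in some bag; and for every vertex, the bags containing it form a connected subtree. Here vertex 6 appears in no bag, so the decomposition is invalid.

No — vertex 6 appears in no bag.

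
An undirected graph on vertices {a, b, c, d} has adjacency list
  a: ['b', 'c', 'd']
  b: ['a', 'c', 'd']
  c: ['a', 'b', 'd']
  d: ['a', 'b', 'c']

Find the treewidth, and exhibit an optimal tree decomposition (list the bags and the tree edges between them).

Treewidth 3.
One optimal decomposition is:
Bags: B1 = {a, b, c, d}
Tree: (single bag)

With just one bag of size 4, the width is 4 − 1 = 3, so tw(G) ≤ 3. Conversely, {a, b, c, d} is a clique of size 4, and the vertices of any clique must share a bag in every tree decomposition; so some bag has ≥ 4 vertices and tw(G) ≥ 3. Therefore the treewidth is 3.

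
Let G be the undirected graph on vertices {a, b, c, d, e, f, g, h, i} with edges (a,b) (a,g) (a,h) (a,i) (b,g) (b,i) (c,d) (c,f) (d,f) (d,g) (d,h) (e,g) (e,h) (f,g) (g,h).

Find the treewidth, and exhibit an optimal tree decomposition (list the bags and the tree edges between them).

Every bag has size at most 3, so the width is 3 − 1 = 2 and tw(G) ≤ 2. On the other hand G contains the 3-clique {d, g, h}. A clique must lie in a single bag of any decomposition, so no decomposition can have width below 2. Hence tw(G) = 2 exactly.

Treewidth 2.
Bags: B1 = {a, g, h}  B2 = {a, b, g}  B3 = {d, g, h}  B4 = {d, f, g}  B5 = {c, d, f}  B6 = {e, g, h}  B7 = {a, b, i}
Tree: B1–B2, B1–B3, B3–B4, B4–B5, B3–B6, B2–B7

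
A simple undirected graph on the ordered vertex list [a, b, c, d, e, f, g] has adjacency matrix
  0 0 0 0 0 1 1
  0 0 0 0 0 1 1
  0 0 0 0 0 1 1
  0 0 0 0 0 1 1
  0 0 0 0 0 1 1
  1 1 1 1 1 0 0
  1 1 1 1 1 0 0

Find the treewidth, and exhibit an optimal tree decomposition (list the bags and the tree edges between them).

Treewidth 2.
One optimal decomposition is:
Bags: B1 = {c, f, g}  B2 = {d, f, g}  B3 = {a, f, g}  B4 = {b, f, g}  B5 = {e, f, g}
Tree: B1–B2, B2–B3, B3–B4, B4–B5

Each bag holds 3 vertices, so the decomposition has width 2, which upper-bounds the treewidth. The edges f–c–g–d–f form a cycle, so G is not a tree and its treewidth is at least 2. Therefore the treewidth is 2.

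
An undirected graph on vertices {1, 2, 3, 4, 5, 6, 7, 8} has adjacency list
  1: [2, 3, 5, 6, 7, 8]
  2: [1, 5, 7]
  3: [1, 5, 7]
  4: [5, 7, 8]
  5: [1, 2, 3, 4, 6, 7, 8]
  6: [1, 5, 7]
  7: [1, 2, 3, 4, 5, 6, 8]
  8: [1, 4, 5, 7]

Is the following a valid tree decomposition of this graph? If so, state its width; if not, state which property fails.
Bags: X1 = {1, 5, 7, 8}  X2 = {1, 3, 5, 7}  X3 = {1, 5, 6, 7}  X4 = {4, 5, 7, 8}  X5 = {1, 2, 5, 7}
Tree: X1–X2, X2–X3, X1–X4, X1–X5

Vertex coverage: the bags together contain {1, 2, 3, 4, 5, 6, 7, 8}, the full vertex set. Edge coverage: each edge of G has both endpoints in at least one bag. Running intersection: for every vertex, the bags containing it form a connected subtree. All three properties hold, so this is a valid tree decomposition of width max|bag| − 1 = 3, and hence tw(G) ≤ 3.

Yes; width 3.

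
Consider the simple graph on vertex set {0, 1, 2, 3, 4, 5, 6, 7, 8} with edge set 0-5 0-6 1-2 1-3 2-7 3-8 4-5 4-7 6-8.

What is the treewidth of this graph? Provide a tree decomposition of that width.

Each bag holds 3 vertices, so the decomposition has width 2, which upper-bounds the treewidth. For the lower bound, G contains the cycle 3–8–6–0–5–4–7–2–1–3, so G is not a forest; only forests have treewidth ≤ 1, hence tw(G) ≥ 2. Combining the bounds, tw(G) = 2.

Treewidth 2.
One optimal decomposition is:
Bags: B1 = {3, 6, 8}  B2 = {0, 3, 6}  B3 = {0, 3, 5}  B4 = {3, 4, 5}  B5 = {3, 4, 7}  B6 = {2, 3, 7}  B7 = {1, 2, 3}
Tree: B1–B2, B2–B3, B3–B4, B4–B5, B5–B6, B6–B7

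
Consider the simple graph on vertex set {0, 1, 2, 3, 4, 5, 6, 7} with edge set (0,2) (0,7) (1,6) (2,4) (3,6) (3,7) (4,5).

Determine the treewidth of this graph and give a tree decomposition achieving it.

Treewidth 1.
One such decomposition:
Bags: B1 = {1, 6}  B2 = {3, 6}  B3 = {3, 7}  B4 = {0, 7}  B5 = {0, 2}  B6 = {2, 4}  B7 = {4, 5}
Tree: B1–B2, B2–B3, B3–B4, B4–B5, B5–B6, B6–B7

Every bag has size at most 2, so the width is 2 − 1 = 1 and tw(G) ≤ 1. G has an edge, so its treewidth is at least 1. Therefore the treewidth is 1.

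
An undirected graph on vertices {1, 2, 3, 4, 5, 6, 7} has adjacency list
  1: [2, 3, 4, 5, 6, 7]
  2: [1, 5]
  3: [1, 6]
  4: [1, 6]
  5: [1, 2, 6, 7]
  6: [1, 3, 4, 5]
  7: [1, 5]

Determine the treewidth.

A width-2 tree decomposition is:
Bags: B1 = {1, 5, 6}  B2 = {1, 4, 6}  B3 = {1, 3, 6}  B4 = {1, 2, 5}  B5 = {1, 5, 7}
Tree: B1–B2, B2–B3, B1–B4, B1–B5
Every bag has size at most 3, so the width is 3 − 1 = 2 and tw(G) ≤ 2. On the other hand G contains the 3-clique {1, 3, 6}. A clique must lie in a single bag of any decomposition, so no decomposition can have width below 2. Therefore the treewidth is 2.

2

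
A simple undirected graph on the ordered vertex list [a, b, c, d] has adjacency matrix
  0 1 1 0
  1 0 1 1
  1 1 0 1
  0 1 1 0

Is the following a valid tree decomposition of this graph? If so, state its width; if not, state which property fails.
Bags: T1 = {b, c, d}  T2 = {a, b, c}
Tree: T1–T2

Every vertex of G appears in some bag (union = {a, b, c, d}); every edge is covered by a bag; and for each vertex v the set of bags containing v is connected in the bag tree. The decomposition is therefore valid. The largest bag has 3 vertices, so the width is 2.

Yes; width 2.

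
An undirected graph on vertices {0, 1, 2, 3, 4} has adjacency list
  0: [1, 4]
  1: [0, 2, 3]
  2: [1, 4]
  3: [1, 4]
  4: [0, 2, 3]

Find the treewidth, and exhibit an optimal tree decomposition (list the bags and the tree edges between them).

The largest bag has 3 vertices, giving width 2; this decomposition certifies tw(G) ≤ 2. Since 1–2–4–0–1 is a cycle in G, G is not acyclic. Forests are exactly the graphs of treewidth ≤ 1, so tw(G) ≥ 2. Therefore the treewidth is 2.

Treewidth 2.
One optimal decomposition is:
Bags: B1 = {1, 2, 4}  B2 = {0, 1, 4}  B3 = {1, 3, 4}
Tree: B1–B2, B2–B3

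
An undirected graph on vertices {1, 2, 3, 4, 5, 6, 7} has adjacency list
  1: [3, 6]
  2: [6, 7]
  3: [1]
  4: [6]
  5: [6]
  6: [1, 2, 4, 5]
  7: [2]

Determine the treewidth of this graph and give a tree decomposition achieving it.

Treewidth 1.
Bags: B1 = {2, 6}  B2 = {1, 6}  B3 = {2, 7}  B4 = {4, 6}  B5 = {5, 6}  B6 = {1, 3}
Tree: B1–B2, B1–B3, B2–B4, B4–B5, B2–B6

Every bag has size at most 2, so the width is 2 − 1 = 1 and tw(G) ≤ 1. Any graph with an edge has treewidth ≥ 1, and G has the edge 2–6. Hence tw(G) = 1 exactly.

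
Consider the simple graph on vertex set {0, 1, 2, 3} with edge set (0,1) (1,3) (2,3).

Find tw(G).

A width-1 tree decomposition is:
Bags: B1 = {2, 3}  B2 = {1, 3}  B3 = {0, 1}
Tree: B1–B2, B2–B3
Every bag has size at most 2, so the width is 2 − 1 = 1 and tw(G) ≤ 1. Any graph with an edge has treewidth ≥ 1, and G has the edge 3–2. Combining the bounds, tw(G) = 1.

1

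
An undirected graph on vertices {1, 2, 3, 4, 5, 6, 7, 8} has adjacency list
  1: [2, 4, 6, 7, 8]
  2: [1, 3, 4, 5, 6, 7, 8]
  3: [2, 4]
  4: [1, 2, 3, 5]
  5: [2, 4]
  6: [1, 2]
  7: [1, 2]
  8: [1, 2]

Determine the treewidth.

A width-2 tree decomposition is:
Bags: B1 = {1, 2, 4}  B2 = {1, 2, 7}  B3 = {1, 2, 8}  B4 = {1, 2, 6}  B5 = {2, 3, 4}  B6 = {2, 4, 5}
Tree: B1–B2, B2–B3, B3–B4, B1–B5, B1–B6
Each bag holds 3 vertices, so the decomposition has width 2, which upper-bounds the treewidth. On the other hand G contains the 3-clique {1, 2, 8}. A clique must lie in a single bag of any decomposition, so no decomposition can have width below 2. Combining the bounds, tw(G) = 2.

2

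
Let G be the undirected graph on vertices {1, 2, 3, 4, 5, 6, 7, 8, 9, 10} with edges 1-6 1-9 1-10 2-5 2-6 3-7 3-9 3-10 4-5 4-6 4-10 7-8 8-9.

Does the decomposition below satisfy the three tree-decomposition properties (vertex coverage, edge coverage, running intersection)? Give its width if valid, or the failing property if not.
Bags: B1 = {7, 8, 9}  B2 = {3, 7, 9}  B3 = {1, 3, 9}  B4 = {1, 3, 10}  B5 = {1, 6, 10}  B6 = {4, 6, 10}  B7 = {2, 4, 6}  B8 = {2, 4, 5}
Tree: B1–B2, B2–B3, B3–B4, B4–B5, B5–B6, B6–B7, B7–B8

Yes; width 2.

Every vertex of G appears in some bag (union = {1, 2, 3, 4, 5, 6, 7, 8, 9, 10}); every edge is covered by a bag; and for each vertex v the set of bags containing v is connected in the bag tree. The decomposition is therefore valid. The largest bag has 3 vertices, so the width is 2.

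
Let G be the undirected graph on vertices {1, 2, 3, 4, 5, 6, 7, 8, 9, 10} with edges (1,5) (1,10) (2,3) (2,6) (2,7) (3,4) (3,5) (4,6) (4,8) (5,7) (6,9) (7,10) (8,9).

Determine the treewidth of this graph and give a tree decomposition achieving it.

Every bag has size at most 3, so the width is 3 − 1 = 2 and tw(G) ≤ 2. The edges 1–10–7–5–1 form a cycle, so G is not a tree and its treewidth is at least 2. The upper and lower bounds meet at 2, so that is the treewidth.

Treewidth 2.
One such decomposition:
Bags: B1 = {1, 5, 10}  B2 = {5, 7, 10}  B3 = {3, 5, 7}  B4 = {2, 3, 7}  B5 = {2, 3, 4}  B6 = {2, 4, 6}  B7 = {4, 6, 8}  B8 = {6, 8, 9}
Tree: B1–B2, B2–B3, B3–B4, B4–B5, B5–B6, B6–B7, B7–B8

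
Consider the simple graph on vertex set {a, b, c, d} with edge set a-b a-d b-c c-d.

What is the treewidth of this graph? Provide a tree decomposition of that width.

Every bag has size at most 3, so the width is 3 − 1 = 2 and tw(G) ≤ 2. The edges b–c–d–a–b form a cycle, so G is not a tree and its treewidth is at least 2. Therefore the treewidth is 2.

Treewidth 2.
Bags: B1 = {b, c, d}  B2 = {a, b, d}
Tree: B1–B2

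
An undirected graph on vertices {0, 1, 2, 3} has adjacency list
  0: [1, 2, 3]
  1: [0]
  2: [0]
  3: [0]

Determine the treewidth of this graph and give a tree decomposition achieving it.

The largest bag has 2 vertices, giving width 1; this decomposition certifies tw(G) ≤ 1. Since G has at least one edge (e.g. 3–0), it is not an edgeless graph, so tw(G) ≥ 1. Combining the bounds, tw(G) = 1.

Treewidth 1.
Bags: B1 = {0, 3}  B2 = {0, 1}  B3 = {0, 2}
Tree: B1–B2, B2–B3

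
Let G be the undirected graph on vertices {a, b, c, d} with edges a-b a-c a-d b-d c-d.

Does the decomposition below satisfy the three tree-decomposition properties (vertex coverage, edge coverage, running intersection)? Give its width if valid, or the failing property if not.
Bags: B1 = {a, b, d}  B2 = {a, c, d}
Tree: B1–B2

Vertex coverage: the bags together contain {a, b, c, d}, the full vertex set. Edge coverage: each edge of G has both endpoints in at least one bag. Running intersection: for every vertex, the bags containing it form a connected subtree. All three properties hold, so this is a valid tree decomposition of width max|bag| − 1 = 2, and hence tw(G) ≤ 2.

Yes; width 2.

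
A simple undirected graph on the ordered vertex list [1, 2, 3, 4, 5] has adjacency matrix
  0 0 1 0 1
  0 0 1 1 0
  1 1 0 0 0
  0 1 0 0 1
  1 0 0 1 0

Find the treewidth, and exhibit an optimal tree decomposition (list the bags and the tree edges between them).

Treewidth 2.
Bags: B1 = {1, 3, 5}  B2 = {3, 4, 5}  B3 = {2, 3, 4}
Tree: B1–B2, B2–B3

The largest bag has 3 vertices, giving width 2; this decomposition certifies tw(G) ≤ 2. For the lower bound, G contains the cycle 3–1–5–4–2–3, so G is not a forest; only forests have treewidth ≤ 1, hence tw(G) ≥ 2. The upper and lower bounds meet at 2, so that is the treewidth.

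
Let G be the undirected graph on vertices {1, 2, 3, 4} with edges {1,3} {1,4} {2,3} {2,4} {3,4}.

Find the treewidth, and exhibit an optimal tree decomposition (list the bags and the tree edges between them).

The largest bag has 3 vertices, giving width 2; this decomposition certifies tw(G) ≤ 2. For the lower bound, the 3 vertices {1, 3, 4} are pairwise adjacent, and any tree decomposition puts a clique entirely inside one bag — forcing width ≥ 2. Therefore the treewidth is 2.

Treewidth 2.
One such decomposition:
Bags: B1 = {2, 3, 4}  B2 = {1, 3, 4}
Tree: B1–B2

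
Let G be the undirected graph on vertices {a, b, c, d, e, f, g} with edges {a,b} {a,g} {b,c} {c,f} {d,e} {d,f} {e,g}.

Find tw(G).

2

A width-2 tree decomposition is:
Bags: B1 = {a, b, c}  B2 = {a, c, f}  B3 = {a, d, f}  B4 = {a, d, e}  B5 = {a, e, g}
Tree: B1–B2, B2–B3, B3–B4, B4–B5
Every bag has size at most 3, so the width is 3 − 1 = 2 and tw(G) ≤ 2. For the lower bound, G contains the cycle a–b–c–f–d–e–g–a, so G is not a forest; only forests have treewidth ≤ 1, hence tw(G) ≥ 2. The upper and lower bounds meet at 2, so that is the treewidth.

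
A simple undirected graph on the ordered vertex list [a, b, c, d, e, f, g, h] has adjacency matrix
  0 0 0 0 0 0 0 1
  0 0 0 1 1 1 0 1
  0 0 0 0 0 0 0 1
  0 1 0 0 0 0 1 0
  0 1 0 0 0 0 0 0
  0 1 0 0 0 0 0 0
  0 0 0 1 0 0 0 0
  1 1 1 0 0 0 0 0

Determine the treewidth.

A width-1 tree decomposition is:
Bags: B1 = {b, d}  B2 = {b, e}  B3 = {b, h}  B4 = {c, h}  B5 = {a, h}  B6 = {d, g}  B7 = {b, f}
Tree: B1–B2, B1–B3, B3–B4, B3–B5, B1–B6, B3–B7
Each bag holds 2 vertices, so the decomposition has width 1, which upper-bounds the treewidth. Any graph with an edge has treewidth ≥ 1, and G has the edge d–b. Combining the bounds, tw(G) = 1.

1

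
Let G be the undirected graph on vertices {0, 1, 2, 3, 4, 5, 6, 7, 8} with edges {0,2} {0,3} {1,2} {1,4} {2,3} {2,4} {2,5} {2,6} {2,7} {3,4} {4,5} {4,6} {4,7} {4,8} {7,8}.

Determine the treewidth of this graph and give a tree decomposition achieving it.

Treewidth 2.
Bags: B1 = {2, 3, 4}  B2 = {2, 4, 7}  B3 = {2, 4, 6}  B4 = {0, 2, 3}  B5 = {1, 2, 4}  B6 = {2, 4, 5}  B7 = {4, 7, 8}
Tree: B1–B2, B1–B3, B1–B4, B1–B5, B5–B6, B2–B7

Every bag has size at most 3, so the width is 3 − 1 = 2 and tw(G) ≤ 2. For the lower bound, the 3 vertices {4, 7, 8} are pairwise adjacent, and any tree decomposition puts a clique entirely inside one bag — forcing width ≥ 2. Combining the bounds, tw(G) = 2.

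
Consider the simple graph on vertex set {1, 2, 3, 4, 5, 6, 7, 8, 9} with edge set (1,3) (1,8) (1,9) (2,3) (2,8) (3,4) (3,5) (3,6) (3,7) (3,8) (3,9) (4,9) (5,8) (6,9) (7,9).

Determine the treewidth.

A width-2 tree decomposition is:
Bags: B1 = {3, 7, 9}  B2 = {1, 3, 9}  B3 = {1, 3, 8}  B4 = {2, 3, 8}  B5 = {3, 5, 8}  B6 = {3, 4, 9}  B7 = {3, 6, 9}
Tree: B1–B2, B2–B3, B3–B4, B4–B5, B1–B6, B6–B7
The largest bag has 3 vertices, giving width 2; this decomposition certifies tw(G) ≤ 2. On the other hand G contains the 3-clique {1, 3, 8}. A clique must lie in a single bag of any decomposition, so no decomposition can have width below 2. Hence tw(G) = 2 exactly.

2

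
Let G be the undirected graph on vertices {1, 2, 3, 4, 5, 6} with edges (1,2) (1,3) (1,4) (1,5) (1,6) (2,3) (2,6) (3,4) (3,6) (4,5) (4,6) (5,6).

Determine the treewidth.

3

A width-3 tree decomposition is:
Bags: B1 = {1, 3, 4, 6}  B2 = {1, 4, 5, 6}  B3 = {1, 2, 3, 6}
Tree: B1–B2, B1–B3
Each bag holds 4 vertices, so the decomposition has width 3, which upper-bounds the treewidth. Conversely, {1, 2, 3, 6} is a clique of size 4, and the vertices of any clique must share a bag in every tree decomposition; so some bag has ≥ 4 vertices and tw(G) ≥ 3. The upper and lower bounds meet at 3, so that is the treewidth.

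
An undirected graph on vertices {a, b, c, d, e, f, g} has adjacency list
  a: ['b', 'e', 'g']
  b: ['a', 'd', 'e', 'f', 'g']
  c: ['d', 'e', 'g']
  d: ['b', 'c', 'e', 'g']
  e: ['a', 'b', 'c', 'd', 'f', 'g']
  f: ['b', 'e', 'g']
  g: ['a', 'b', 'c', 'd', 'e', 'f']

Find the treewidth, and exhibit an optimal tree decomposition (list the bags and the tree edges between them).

Each bag holds 4 vertices, so the decomposition has width 3, which upper-bounds the treewidth. Conversely, {c, d, e, g} is a clique of size 4, and the vertices of any clique must share a bag in every tree decomposition; so some bag has ≥ 4 vertices and tw(G) ≥ 3. Hence tw(G) = 3 exactly.

Treewidth 3.
One such decomposition:
Bags: B1 = {b, e, f, g}  B2 = {b, d, e, g}  B3 = {c, d, e, g}  B4 = {a, b, e, g}
Tree: B1–B2, B2–B3, B2–B4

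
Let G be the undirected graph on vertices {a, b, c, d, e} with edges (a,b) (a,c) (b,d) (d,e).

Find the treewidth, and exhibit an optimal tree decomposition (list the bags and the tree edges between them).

Treewidth 1.
One such decomposition:
Bags: B1 = {d, e}  B2 = {b, d}  B3 = {a, b}  B4 = {a, c}
Tree: B1–B2, B2–B3, B3–B4

The largest bag has 2 vertices, giving width 1; this decomposition certifies tw(G) ≤ 1. G has an edge, so its treewidth is at least 1. Combining the bounds, tw(G) = 1.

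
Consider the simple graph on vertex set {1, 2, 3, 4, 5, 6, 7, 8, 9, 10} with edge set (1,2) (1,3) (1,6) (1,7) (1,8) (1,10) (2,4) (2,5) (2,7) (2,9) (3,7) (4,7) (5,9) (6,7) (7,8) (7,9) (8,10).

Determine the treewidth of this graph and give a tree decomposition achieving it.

Treewidth 2.
One optimal decomposition is:
Bags: B1 = {1, 2, 7}  B2 = {2, 7, 9}  B3 = {1, 3, 7}  B4 = {2, 5, 9}  B5 = {1, 7, 8}  B6 = {1, 6, 7}  B7 = {1, 8, 10}  B8 = {2, 4, 7}
Tree: B1–B2, B1–B3, B2–B4, B1–B5, B5–B6, B5–B7, B2–B8

Each bag holds 3 vertices, so the decomposition has width 2, which upper-bounds the treewidth. On the other hand G contains the 3-clique {1, 8, 10}. A clique must lie in a single bag of any decomposition, so no decomposition can have width below 2. Hence tw(G) = 2 exactly.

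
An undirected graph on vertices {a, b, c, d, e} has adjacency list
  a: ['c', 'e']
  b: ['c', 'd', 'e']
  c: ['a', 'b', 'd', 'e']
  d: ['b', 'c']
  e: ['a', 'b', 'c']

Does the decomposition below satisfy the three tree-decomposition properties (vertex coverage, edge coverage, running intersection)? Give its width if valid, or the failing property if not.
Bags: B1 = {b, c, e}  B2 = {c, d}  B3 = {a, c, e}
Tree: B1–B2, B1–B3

A tree decomposition must satisfy three properties: every vertex lies in some bag; for every edge, both endpoints lie together in some bag; and for every vertex, the bags containing it form a connected subtree. Here edge (b,d) lies in no bag, so the decomposition is invalid.

No — edge (b,d) lies in no bag.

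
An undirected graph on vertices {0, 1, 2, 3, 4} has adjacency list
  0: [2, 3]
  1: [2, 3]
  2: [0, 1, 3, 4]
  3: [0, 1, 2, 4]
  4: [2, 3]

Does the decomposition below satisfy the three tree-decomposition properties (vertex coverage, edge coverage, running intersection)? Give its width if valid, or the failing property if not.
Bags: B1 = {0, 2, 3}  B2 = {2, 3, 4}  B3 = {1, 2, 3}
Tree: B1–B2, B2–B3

Vertex coverage: the bags together contain {0, 1, 2, 3, 4}, the full vertex set. Edge coverage: each edge of G has both endpoints in at least one bag. Running intersection: for every vertex, the bags containing it form a connected subtree. All three properties hold, so this is a valid tree decomposition of width max|bag| − 1 = 2, and hence tw(G) ≤ 2.

Yes; width 2.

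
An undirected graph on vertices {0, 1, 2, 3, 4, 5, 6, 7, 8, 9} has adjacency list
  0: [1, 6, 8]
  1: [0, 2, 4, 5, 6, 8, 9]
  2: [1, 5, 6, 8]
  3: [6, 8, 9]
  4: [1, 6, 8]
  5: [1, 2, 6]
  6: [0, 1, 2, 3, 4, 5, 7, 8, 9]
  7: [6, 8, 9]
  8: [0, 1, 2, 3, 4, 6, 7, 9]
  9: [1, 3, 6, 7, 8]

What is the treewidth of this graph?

3

A width-3 tree decomposition is:
Bags: B1 = {1, 2, 6, 8}  B2 = {1, 4, 6, 8}  B3 = {0, 1, 6, 8}  B4 = {1, 6, 8, 9}  B5 = {3, 6, 8, 9}  B6 = {6, 7, 8, 9}  B7 = {1, 2, 5, 6}
Tree: B1–B2, B2–B3, B2–B4, B4–B5, B5–B6, B1–B7
The largest bag has 4 vertices, giving width 3; this decomposition certifies tw(G) ≤ 3. For the lower bound, the 4 vertices {0, 1, 6, 8} are pairwise adjacent, and any tree decomposition puts a clique entirely inside one bag — forcing width ≥ 3. Combining the bounds, tw(G) = 3.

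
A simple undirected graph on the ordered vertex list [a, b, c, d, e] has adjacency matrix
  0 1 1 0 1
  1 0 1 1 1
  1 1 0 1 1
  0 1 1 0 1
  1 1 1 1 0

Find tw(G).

A width-3 tree decomposition is:
Bags: B1 = {b, c, d, e}  B2 = {a, b, c, e}
Tree: B1–B2
Each bag holds 4 vertices, so the decomposition has width 3, which upper-bounds the treewidth. For the lower bound, the 4 vertices {b, c, d, e} are pairwise adjacent, and any tree decomposition puts a clique entirely inside one bag — forcing width ≥ 3. Hence tw(G) = 3 exactly.

3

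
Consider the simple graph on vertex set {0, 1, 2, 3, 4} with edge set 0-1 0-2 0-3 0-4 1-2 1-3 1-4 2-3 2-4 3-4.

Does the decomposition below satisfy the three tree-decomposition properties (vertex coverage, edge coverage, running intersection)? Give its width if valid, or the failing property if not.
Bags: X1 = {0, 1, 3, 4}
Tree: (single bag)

A tree decomposition must satisfy three properties: every vertex lies in some bag; for every edge, both endpoints lie together in some bag; and for every vertex, the bags containing it form a connected subtree. Here vertex 2 appears in no bag, so the decomposition is invalid.

No — vertex 2 appears in no bag.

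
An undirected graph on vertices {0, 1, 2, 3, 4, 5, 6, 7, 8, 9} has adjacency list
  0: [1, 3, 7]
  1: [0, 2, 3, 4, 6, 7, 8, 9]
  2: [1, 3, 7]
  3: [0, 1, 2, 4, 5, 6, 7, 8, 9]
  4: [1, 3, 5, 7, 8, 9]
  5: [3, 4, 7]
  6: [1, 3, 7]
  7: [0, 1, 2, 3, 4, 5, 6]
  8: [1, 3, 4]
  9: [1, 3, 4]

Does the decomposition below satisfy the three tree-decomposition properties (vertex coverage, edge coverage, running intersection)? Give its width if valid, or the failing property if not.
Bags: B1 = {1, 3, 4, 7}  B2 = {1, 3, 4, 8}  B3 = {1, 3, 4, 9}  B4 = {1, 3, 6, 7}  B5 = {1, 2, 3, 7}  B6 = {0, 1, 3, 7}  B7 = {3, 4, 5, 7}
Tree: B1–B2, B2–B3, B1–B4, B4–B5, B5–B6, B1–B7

Checking the three conditions: (i) the bags cover all of {0, 1, 2, 3, 4, 5, 6, 7, 8, 9}; (ii) for each edge, some bag contains both endpoints; (iii) the bags containing any fixed vertex form a subtree. All hold, so the decomposition is valid with width 4 − 1 = 3.

Yes; width 3.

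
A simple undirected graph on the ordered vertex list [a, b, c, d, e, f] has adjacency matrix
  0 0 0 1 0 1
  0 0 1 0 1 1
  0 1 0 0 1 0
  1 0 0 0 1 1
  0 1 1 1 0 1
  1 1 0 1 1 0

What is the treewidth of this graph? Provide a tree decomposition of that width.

Each bag holds 3 vertices, so the decomposition has width 2, which upper-bounds the treewidth. For the lower bound, the 3 vertices {b, c, e} are pairwise adjacent, and any tree decomposition puts a clique entirely inside one bag — forcing width ≥ 2. Hence tw(G) = 2 exactly.

Treewidth 2.
One such decomposition:
Bags: B1 = {b, e, f}  B2 = {d, e, f}  B3 = {b, c, e}  B4 = {a, d, f}
Tree: B1–B2, B1–B3, B2–B4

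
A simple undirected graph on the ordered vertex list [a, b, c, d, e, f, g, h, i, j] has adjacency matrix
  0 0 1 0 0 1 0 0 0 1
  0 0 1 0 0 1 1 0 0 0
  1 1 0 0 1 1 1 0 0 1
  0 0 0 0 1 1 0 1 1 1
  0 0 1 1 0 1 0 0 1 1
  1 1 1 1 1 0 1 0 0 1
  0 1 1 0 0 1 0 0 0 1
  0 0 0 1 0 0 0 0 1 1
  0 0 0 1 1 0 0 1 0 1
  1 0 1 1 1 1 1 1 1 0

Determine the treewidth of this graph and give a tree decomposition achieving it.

Treewidth 3.
Bags: B1 = {c, e, f, j}  B2 = {d, e, f, j}  B3 = {d, e, i, j}  B4 = {a, c, f, j}  B5 = {d, h, i, j}  B6 = {c, f, g, j}  B7 = {b, c, f, g}
Tree: B1–B2, B2–B3, B1–B4, B3–B5, B4–B6, B6–B7

The largest bag has 4 vertices, giving width 3; this decomposition certifies tw(G) ≤ 3. On the other hand G contains the 4-clique {d, h, i, j}. A clique must lie in a single bag of any decomposition, so no decomposition can have width below 3. Hence tw(G) = 3 exactly.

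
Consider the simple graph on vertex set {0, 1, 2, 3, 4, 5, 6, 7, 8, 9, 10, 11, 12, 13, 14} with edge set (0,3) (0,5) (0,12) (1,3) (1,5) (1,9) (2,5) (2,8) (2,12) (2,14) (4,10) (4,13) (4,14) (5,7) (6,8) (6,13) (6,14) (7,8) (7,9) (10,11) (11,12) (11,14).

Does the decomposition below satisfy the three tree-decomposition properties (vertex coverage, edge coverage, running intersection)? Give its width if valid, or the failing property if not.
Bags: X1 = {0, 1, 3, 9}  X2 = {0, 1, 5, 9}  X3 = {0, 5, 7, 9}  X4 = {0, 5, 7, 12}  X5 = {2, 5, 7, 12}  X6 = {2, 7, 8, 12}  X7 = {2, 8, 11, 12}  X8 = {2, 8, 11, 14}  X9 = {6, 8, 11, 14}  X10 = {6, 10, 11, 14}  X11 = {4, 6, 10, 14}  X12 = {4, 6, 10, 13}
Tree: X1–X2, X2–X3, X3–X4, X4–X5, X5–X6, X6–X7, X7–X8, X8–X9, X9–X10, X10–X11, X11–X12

Vertex coverage: the bags together contain {0, 1, 2, 3, 4, 5, 6, 7, 8, 9, 10, 11, 12, 13, 14}, the full vertex set. Edge coverage: each edge of G has both endpoints in at least one bag. Running intersection: for every vertex, the bags containing it form a connected subtree. All three properties hold, so this is a valid tree decomposition of width max|bag| − 1 = 3, and hence tw(G) ≤ 3.

Yes; width 3.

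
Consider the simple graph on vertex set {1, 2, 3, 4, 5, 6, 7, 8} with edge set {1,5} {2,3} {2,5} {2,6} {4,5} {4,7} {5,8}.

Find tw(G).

A width-1 tree decomposition is:
Bags: B1 = {2, 5}  B2 = {1, 5}  B3 = {4, 5}  B4 = {2, 6}  B5 = {4, 7}  B6 = {2, 3}  B7 = {5, 8}
Tree: B1–B2, B1–B3, B1–B4, B3–B5, B1–B6, B1–B7
Each bag holds 2 vertices, so the decomposition has width 1, which upper-bounds the treewidth. Any graph with an edge has treewidth ≥ 1, and G has the edge 5–2. Therefore the treewidth is 1.

1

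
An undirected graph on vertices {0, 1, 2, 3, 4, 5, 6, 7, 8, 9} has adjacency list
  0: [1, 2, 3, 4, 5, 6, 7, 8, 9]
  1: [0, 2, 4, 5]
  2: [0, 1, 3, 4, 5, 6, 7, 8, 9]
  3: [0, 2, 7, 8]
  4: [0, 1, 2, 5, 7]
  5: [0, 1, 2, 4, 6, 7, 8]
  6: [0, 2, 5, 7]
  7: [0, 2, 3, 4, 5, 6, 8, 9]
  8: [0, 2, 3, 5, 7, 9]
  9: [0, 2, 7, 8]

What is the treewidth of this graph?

4

A width-4 tree decomposition is:
Bags: B1 = {0, 2, 5, 6, 7}  B2 = {0, 2, 4, 5, 7}  B3 = {0, 2, 5, 7, 8}  B4 = {0, 2, 7, 8, 9}  B5 = {0, 2, 3, 7, 8}  B6 = {0, 1, 2, 4, 5}
Tree: B1–B2, B1–B3, B3–B4, B4–B5, B2–B6
Each bag holds 5 vertices, so the decomposition has width 4, which upper-bounds the treewidth. For the lower bound, the 5 vertices {0, 1, 2, 4, 5} are pairwise adjacent, and any tree decomposition puts a clique entirely inside one bag — forcing width ≥ 4. Hence tw(G) = 4 exactly.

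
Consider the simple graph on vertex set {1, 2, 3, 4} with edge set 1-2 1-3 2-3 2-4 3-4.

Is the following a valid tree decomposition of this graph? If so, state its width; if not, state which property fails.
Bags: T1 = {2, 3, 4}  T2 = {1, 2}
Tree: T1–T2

No — edge (3,1) lies in no bag.

A tree decomposition must satisfy three properties: every vertex lies in some bag; for every edge, both endpoints lie together in some bag; and for every vertex, the bags containing it form a connected subtree. Here edge (3,1) lies in no bag, so the decomposition is invalid.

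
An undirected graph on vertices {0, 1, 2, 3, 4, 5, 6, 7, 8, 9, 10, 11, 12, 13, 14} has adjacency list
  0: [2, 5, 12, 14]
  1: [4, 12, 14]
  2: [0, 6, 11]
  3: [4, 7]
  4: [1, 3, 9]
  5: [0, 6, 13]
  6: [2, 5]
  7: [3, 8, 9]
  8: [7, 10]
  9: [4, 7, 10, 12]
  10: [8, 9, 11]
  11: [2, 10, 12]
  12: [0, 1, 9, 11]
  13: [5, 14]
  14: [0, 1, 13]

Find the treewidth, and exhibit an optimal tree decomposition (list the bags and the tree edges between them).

Treewidth 3.
One optimal decomposition is:
Bags: B1 = {3, 4, 7, 8}  B2 = {4, 7, 8, 9}  B3 = {4, 8, 9, 10}  B4 = {1, 4, 9, 10}  B5 = {1, 9, 10, 12}  B6 = {1, 10, 11, 12}  B7 = {1, 11, 12, 14}  B8 = {0, 11, 12, 14}  B9 = {0, 2, 11, 14}  B10 = {0, 2, 13, 14}  B11 = {0, 2, 5, 13}  B12 = {2, 5, 6, 13}
Tree: B1–B2, B2–B3, B3–B4, B4–B5, B5–B6, B6–B7, B7–B8, B8–B9, B9–B10, B10–B11, B11–B12

The largest bag has 4 vertices, giving width 3; this decomposition certifies tw(G) ≤ 3. For the lower bound: the 4 vertex sets {3,7,8}, {4}, {9}, {1,10,11,12} are disjoint, each induces a connected subgraph, and every pair is joined by at least one edge of G. Contracting each set to a single vertex therefore yields K_{4} as a minor, and since treewidth is minor-monotone, tw(G) ≥ tw(K_{4}) = 3. Therefore the treewidth is 3.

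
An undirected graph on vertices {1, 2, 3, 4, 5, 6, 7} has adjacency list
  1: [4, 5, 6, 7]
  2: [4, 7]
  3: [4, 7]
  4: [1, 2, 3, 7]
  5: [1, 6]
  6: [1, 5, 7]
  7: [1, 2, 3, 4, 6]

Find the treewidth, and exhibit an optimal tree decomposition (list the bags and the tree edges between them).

Treewidth 2.
Bags: B1 = {3, 4, 7}  B2 = {2, 4, 7}  B3 = {1, 4, 7}  B4 = {1, 6, 7}  B5 = {1, 5, 6}
Tree: B1–B2, B2–B3, B3–B4, B4–B5

Every bag has size at most 3, so the width is 3 − 1 = 2 and tw(G) ≤ 2. On the other hand G contains the 3-clique {1, 5, 6}. A clique must lie in a single bag of any decomposition, so no decomposition can have width below 2. Hence tw(G) = 2 exactly.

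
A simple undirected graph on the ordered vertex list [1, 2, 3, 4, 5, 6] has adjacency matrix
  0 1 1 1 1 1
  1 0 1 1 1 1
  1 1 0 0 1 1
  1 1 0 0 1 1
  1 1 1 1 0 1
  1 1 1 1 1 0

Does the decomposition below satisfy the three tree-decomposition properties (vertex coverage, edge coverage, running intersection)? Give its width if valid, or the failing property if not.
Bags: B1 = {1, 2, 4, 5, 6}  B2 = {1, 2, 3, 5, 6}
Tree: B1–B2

Yes; width 4.

Every vertex of G appears in some bag (union = {1, 2, 3, 4, 5, 6}); every edge is covered by a bag; and for each vertex v the set of bags containing v is connected in the bag tree. The decomposition is therefore valid. The largest bag has 5 vertices, so the width is 4.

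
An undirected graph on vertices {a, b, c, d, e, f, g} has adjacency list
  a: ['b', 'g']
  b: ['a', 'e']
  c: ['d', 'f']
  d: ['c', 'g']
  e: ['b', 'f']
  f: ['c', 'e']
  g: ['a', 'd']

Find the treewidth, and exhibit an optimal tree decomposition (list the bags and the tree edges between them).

Treewidth 2.
One optimal decomposition is:
Bags: B1 = {c, d, f}  B2 = {d, e, f}  B3 = {b, d, e}  B4 = {a, b, d}  B5 = {a, d, g}
Tree: B1–B2, B2–B3, B3–B4, B4–B5

Each bag holds 3 vertices, so the decomposition has width 2, which upper-bounds the treewidth. The edges d–c–f–e–b–a–g–d form a cycle, so G is not a tree and its treewidth is at least 2. Hence tw(G) = 2 exactly.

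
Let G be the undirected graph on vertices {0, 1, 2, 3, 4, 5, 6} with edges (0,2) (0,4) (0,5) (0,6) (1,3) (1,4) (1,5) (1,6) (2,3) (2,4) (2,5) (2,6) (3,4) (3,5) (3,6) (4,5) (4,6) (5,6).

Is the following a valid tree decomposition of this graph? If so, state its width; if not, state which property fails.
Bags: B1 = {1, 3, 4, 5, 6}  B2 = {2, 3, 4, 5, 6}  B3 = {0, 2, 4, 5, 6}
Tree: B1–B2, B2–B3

Yes; width 4.

Checking the three conditions: (i) the bags cover all of {0, 1, 2, 3, 4, 5, 6}; (ii) for each edge, some bag contains both endpoints; (iii) the bags containing any fixed vertex form a subtree. All hold, so the decomposition is valid with width 5 − 1 = 4.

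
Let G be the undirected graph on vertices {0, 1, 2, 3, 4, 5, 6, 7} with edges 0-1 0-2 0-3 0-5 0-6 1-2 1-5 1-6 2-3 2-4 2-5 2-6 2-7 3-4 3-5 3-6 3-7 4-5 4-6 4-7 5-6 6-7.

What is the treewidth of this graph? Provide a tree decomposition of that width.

Every bag has size at most 5, so the width is 5 − 1 = 4 and tw(G) ≤ 4. On the other hand G contains the 5-clique {0, 1, 2, 5, 6}. A clique must lie in a single bag of any decomposition, so no decomposition can have width below 4. Therefore the treewidth is 4.

Treewidth 4.
One such decomposition:
Bags: B1 = {0, 2, 3, 5, 6}  B2 = {2, 3, 4, 5, 6}  B3 = {2, 3, 4, 6, 7}  B4 = {0, 1, 2, 5, 6}
Tree: B1–B2, B2–B3, B1–B4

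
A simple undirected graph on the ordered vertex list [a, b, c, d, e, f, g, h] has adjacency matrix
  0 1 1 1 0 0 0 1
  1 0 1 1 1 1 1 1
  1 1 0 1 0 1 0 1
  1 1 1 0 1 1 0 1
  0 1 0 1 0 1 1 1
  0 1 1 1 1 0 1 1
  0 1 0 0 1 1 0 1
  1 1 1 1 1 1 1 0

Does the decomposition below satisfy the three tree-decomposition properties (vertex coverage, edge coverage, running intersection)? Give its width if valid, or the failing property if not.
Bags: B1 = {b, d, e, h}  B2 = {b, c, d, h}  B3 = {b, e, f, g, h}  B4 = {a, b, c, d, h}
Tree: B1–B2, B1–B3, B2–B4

A tree decomposition must satisfy three properties: every vertex lies in some bag; for every edge, both endpoints lie together in some bag; and for every vertex, the bags containing it form a connected subtree. Here edge (f,d) lies in no bag, so the decomposition is invalid.

No — edge (f,d) lies in no bag.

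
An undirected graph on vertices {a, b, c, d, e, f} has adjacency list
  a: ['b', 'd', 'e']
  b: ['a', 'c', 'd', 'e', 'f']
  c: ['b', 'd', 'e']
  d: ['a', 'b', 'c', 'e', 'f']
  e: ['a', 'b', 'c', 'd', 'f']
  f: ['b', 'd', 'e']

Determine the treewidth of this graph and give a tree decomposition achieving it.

Each bag holds 4 vertices, so the decomposition has width 3, which upper-bounds the treewidth. For the lower bound, the 4 vertices {a, b, d, e} are pairwise adjacent, and any tree decomposition puts a clique entirely inside one bag — forcing width ≥ 3. Hence tw(G) = 3 exactly.

Treewidth 3.
One optimal decomposition is:
Bags: B1 = {b, d, e, f}  B2 = {b, c, d, e}  B3 = {a, b, d, e}
Tree: B1–B2, B2–B3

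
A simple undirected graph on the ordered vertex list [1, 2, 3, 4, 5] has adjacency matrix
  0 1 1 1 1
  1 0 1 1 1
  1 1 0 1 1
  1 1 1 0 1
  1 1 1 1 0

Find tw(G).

A width-4 tree decomposition is:
Bags: B1 = {1, 2, 3, 4, 5}
Tree: (single bag)
A single bag containing all 5 vertices is trivially a valid decomposition of width 4. Conversely, {1, 2, 3, 4, 5} is a clique of size 5, and the vertices of any clique must share a bag in every tree decomposition; so some bag has ≥ 5 vertices and tw(G) ≥ 4. Hence tw(G) = 4 exactly.

4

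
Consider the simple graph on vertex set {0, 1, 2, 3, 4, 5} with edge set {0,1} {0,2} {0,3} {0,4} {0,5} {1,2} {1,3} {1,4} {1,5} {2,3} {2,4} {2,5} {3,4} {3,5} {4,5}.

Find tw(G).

5

A width-5 tree decomposition is:
Bags: B1 = {0, 1, 2, 3, 4, 5}
Tree: (single bag)
A single bag containing all 6 vertices is trivially a valid decomposition of width 5. Conversely, {0, 1, 2, 3, 4, 5} is a clique of size 6, and the vertices of any clique must share a bag in every tree decomposition; so some bag has ≥ 6 vertices and tw(G) ≥ 5. Combining the bounds, tw(G) = 5.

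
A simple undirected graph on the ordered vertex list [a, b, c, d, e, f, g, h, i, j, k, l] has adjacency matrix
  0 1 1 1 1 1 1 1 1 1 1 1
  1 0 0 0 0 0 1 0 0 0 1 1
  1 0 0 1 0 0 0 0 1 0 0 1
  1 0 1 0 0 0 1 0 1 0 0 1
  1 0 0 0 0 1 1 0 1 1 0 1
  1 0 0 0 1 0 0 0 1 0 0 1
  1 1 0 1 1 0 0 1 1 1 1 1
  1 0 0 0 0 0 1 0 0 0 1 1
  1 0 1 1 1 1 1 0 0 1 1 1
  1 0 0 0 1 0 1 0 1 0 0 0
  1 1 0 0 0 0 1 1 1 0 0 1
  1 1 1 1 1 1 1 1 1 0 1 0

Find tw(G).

A width-4 tree decomposition is:
Bags: B1 = {a, b, g, k, l}  B2 = {a, g, i, k, l}  B3 = {a, d, g, i, l}  B4 = {a, g, h, k, l}  B5 = {a, e, g, i, l}  B6 = {a, e, f, i, l}  B7 = {a, e, g, i, j}  B8 = {a, c, d, i, l}
Tree: B1–B2, B2–B3, B2–B4, B2–B5, B5–B6, B5–B7, B3–B8
The largest bag has 5 vertices, giving width 4; this decomposition certifies tw(G) ≤ 4. For the lower bound, the 5 vertices {a, e, g, i, j} are pairwise adjacent, and any tree decomposition puts a clique entirely inside one bag — forcing width ≥ 4. Hence tw(G) = 4 exactly.

4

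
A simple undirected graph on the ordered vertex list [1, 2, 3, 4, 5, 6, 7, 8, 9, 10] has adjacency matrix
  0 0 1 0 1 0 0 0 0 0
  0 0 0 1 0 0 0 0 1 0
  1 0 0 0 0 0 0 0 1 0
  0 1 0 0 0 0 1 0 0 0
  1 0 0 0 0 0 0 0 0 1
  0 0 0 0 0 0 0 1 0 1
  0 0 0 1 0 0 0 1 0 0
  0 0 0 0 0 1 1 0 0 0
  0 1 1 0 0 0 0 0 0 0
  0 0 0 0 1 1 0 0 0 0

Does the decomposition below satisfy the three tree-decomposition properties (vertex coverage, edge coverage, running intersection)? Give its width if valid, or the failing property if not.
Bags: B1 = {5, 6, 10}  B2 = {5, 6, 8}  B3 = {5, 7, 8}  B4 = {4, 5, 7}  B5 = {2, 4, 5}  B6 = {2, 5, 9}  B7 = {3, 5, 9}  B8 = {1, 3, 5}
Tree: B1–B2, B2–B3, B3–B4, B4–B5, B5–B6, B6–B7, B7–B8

Yes; width 2.

Checking the three conditions: (i) the bags cover all of {1, 2, 3, 4, 5, 6, 7, 8, 9, 10}; (ii) for each edge, some bag contains both endpoints; (iii) the bags containing any fixed vertex form a subtree. All hold, so the decomposition is valid with width 3 − 1 = 2.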